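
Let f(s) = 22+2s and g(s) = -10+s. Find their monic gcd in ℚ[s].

By polynomial division,
  2s+22 = (2)(s-10) + (42)
  s-10 = ((1/42)s-5/21)(42) + (0)
The last nonzero remainder is the constant 42, so the polynomials are coprime and gcd = 1.

1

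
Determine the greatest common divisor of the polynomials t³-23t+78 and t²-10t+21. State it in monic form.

Apply the Euclidean algorithm:
  t³-23t+78 = (t+10)(t²-10t+21) + (56t-132)
  t²-10t+21 = ((1/56)t-107/784)(56t-132) + (585/196)
  56t-132 = ((10976/585)t-8624/195)(585/196) + (0)
The last nonzero remainder is the constant 585/196, so the polynomials are coprime and gcd = 1.

1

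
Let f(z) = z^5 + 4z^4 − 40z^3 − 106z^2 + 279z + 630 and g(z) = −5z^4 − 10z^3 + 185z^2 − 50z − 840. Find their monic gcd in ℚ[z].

Apply the Euclidean algorithm:
  z^5 + 4z^4 − 40z^3 − 106z^2 + 279z + 630 = (−(1/5)z − 2/5)(−5z^4 − 10z^3 + 185z^2 − 50z − 840) + (−7z^3 − 42z^2 + 91z + 294)
  −5z^4 − 10z^3 + 185z^2 − 50z − 840 = ((5/7)z − 20/7)(−7z^3 − 42z^2 + 91z + 294) + (0)
Last nonzero remainder: −7z^3 − 42z^2 + 91z + 294. Dividing through by −7 gives the monic gcd z^3 + 6z^2 − 13z − 42.

z^3 + 6z^2 − 13z − 42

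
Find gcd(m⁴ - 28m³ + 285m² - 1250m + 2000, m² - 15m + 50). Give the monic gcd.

m² - 15m + 50

Apply the Euclidean algorithm:
  m⁴ - 28m³ + 285m² - 1250m + 2000 = (m² - 13m + 40)(m² - 15m + 50) + (0)
The last nonzero remainder m² - 15m + 50 is already monic.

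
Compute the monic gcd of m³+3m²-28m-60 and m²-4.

m+2

Apply the Euclidean algorithm:
  m³+3m²-28m-60 = (m+3)(m²-4) + (-24m-48)
  m²-4 = (-(1/24)m+1/12)(-24m-48) + (0)
Last nonzero remainder: -24m-48. Dividing through by -24 gives the monic gcd m+2.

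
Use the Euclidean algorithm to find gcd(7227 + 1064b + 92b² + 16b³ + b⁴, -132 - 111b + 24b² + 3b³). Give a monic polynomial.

11 + b

Euclidean algorithm in ℚ[b]:
  b⁴ + 16b³ + 92b² + 1064b + 7227 = ((1/3)b + 8/3)(3b³ + 24b² - 111b - 132) + (65b² + 1404b + 7579)
  3b³ + 24b² - 111b - 132 = ((3/65)b - 204/325)(65b² + 1404b + 7579) + ((10512/25)b + 115632/25)
  65b² + 1404b + 7579 = ((1625/10512)b + 17225/10512)((10512/25)b + 115632/25) + (0)
Last nonzero remainder: (10512/25)b + 115632/25. Dividing through by 10512/25 gives the monic gcd b + 11.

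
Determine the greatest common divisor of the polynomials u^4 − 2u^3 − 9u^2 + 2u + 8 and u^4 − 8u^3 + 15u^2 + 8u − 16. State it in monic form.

u^3 − 4u^2 − u + 4

By polynomial division,
  u^4 − 2u^3 − 9u^2 + 2u + 8 = (u^4 − 8u^3 + 15u^2 + 8u − 16) + (6u^3 − 24u^2 − 6u + 24)
  u^4 − 8u^3 + 15u^2 + 8u − 16 = ((1/6)u − 2/3)(6u^3 − 24u^2 − 6u + 24) + (0)
Last nonzero remainder: 6u^3 − 24u^2 − 6u + 24. Dividing through by 6 gives the monic gcd u^3 − 4u^2 − u + 4.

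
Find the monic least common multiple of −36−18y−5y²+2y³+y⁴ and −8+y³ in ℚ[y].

Euclidean algorithm in ℚ[y]:
  y⁴+2y³−5y²−18y−36 = (y+2)(y³−8) + (−5y²−10y−20)
  y³−8 = (−(1/5)y+2/5)(−5y²−10y−20) + (0)
Last nonzero remainder: −5y²−10y−20. Dividing through by −5 gives the monic gcd y²+2y+4.
Then lcm(f, g) = f·g / gcd(f, g); expanding and making the result monic gives the answer.

72−8y²−9y³+y⁵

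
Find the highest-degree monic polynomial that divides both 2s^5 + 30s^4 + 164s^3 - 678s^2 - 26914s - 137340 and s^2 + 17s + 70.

By polynomial division,
  2s^5 + 30s^4 + 164s^3 - 678s^2 - 26914s - 137340 = (2s^3 - 4s^2 + 92s - 1962)(s^2 + 17s + 70) + (0)
The last nonzero remainder s^2 + 17s + 70 is already monic.

s^2 + 17s + 70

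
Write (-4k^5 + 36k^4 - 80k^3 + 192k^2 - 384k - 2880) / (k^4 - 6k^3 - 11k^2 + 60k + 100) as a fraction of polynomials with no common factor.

Repeated division with remainder:
  -4k^5 + 36k^4 - 80k^3 + 192k^2 - 384k - 2880 = (-4k + 12)(k^4 - 6k^3 - 11k^2 + 60k + 100) + (-52k^3 + 564k^2 - 704k - 4080)
  k^4 - 6k^3 - 11k^2 + 60k + 100 = (-(1/52)k - 63/676)(-52k^3 + 564k^2 - 704k - 4080) + ((4736/169)k^2 - (14208/169)k - 47360/169)
  -52k^3 + 564k^2 - 704k - 4080 = (-(2197/1184)k + 8619/592)((4736/169)k^2 - (14208/169)k - 47360/169) + (0)
Last nonzero remainder: (4736/169)k^2 - (14208/169)k - 47360/169. Dividing through by 4736/169 gives the monic gcd k^2 - 3k - 10.
Cancel k^2 - 3k - 10 from numerator and denominator to get the reduced form.

(-4k^3 + 24k^2 - 48k + 288)/(k^2 - 3k - 10)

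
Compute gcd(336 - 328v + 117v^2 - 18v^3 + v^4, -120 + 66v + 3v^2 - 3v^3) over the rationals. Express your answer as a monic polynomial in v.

-4 + v

By polynomial division,
  v^4 - 18v^3 + 117v^2 - 328v + 336 = (-(1/3)v + 17/3)(-3v^3 + 3v^2 + 66v - 120) + (122v^2 - 742v + 1016)
  -3v^3 + 3v^2 + 66v - 120 = (-(3/122)v - 465/3721)(122v^2 - 742v + 1016) + (-(6480/3721)v + 25920/3721)
  122v^2 - 742v + 1016 = (-(226981/3240)v + 472567/3240)(-(6480/3721)v + 25920/3721) + (0)
Last nonzero remainder: -(6480/3721)v + 25920/3721. Dividing through by -6480/3721 gives the monic gcd v - 4.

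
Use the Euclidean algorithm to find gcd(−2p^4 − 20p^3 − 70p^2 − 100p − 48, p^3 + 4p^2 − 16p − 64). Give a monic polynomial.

p + 4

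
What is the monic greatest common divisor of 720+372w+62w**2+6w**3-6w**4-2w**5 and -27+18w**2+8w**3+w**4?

By polynomial division,
  -2w**5-6w**4+6w**3+62w**2+372w+720 = (-2w+10)(w**4+8w**3+18w**2-27) + (-38w**3-118w**2+318w+990)
  w**4+8w**3+18w**2-27 = (-(1/38)w-93/722)(-38w**3-118w**2+318w+990) + ((4032/361)w**2+(24192/361)w+36288/361)
  -38w**3-118w**2+318w+990 = (-(6859/2016)w+19855/2016)((4032/361)w**2+(24192/361)w+36288/361) + (0)
Last nonzero remainder: (4032/361)w**2+(24192/361)w+36288/361. Dividing through by 4032/361 gives the monic gcd w**2+6w+9.

9+6w+w**2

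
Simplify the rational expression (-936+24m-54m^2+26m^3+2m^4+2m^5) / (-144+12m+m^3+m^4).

Euclidean algorithm in ℚ[m]:
  2m^5+2m^4+26m^3-54m^2+24m-936 = (2m)(m^4+m^3+12m-144) + (26m^3-78m^2+312m-936)
  m^4+m^3+12m-144 = ((1/26)m+2/13)(26m^3-78m^2+312m-936) + (0)
Last nonzero remainder: 26m^3-78m^2+312m-936. Dividing through by 26 gives the monic gcd m^3-3m^2+12m-36.
Cancel m^3-3m^2+12m-36 from numerator and denominator to get the reduced form.

(26+8m+2m^2)/(4+m)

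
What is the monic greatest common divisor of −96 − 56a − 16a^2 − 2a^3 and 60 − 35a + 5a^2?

1

By polynomial division,
  −2a^3 − 16a^2 − 56a − 96 = (−(2/5)a − 6)(5a^2 − 35a + 60) + (−242a + 264)
  5a^2 − 35a + 60 = (−(5/242)a + 325/2662)(−242a + 264) + (3360/121)
  −242a + 264 = (−(14641/1680)a + 1331/140)(3360/121) + (0)
The last nonzero remainder is the constant 3360/121, so the polynomials are coprime and gcd = 1.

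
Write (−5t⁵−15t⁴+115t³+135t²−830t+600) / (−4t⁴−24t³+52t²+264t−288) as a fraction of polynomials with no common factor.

By polynomial division,
  −5t⁵−15t⁴+115t³+135t²−830t+600 = ((5/4)t−15/4)(−4t⁴−24t³+52t²+264t−288) + (−40t³+520t−480)
  −4t⁴−24t³+52t²+264t−288 = ((1/10)t+3/5)(−40t³+520t−480) + (0)
Last nonzero remainder: −40t³+520t−480. Dividing through by −40 gives the monic gcd t³−13t+12.
Cancel t³−13t+12 from numerator and denominator to get the reduced form.

(5t²+15t−50)/(4t+24)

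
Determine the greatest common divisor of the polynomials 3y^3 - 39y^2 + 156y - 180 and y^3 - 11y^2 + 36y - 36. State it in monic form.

Euclidean algorithm in ℚ[y]:
  3y^3 - 39y^2 + 156y - 180 = (3)(y^3 - 11y^2 + 36y - 36) + (-6y^2 + 48y - 72)
  y^3 - 11y^2 + 36y - 36 = (-(1/6)y + 1/2)(-6y^2 + 48y - 72) + (0)
Last nonzero remainder: -6y^2 + 48y - 72. Dividing through by -6 gives the monic gcd y^2 - 8y + 12.

y^2 - 8y + 12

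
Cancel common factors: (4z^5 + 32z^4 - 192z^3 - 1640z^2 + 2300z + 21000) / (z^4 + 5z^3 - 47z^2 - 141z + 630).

Euclidean algorithm in ℚ[z]:
  4z^5 + 32z^4 - 192z^3 - 1640z^2 + 2300z + 21000 = (4z + 12)(z^4 + 5z^3 - 47z^2 - 141z + 630) + (-64z^3 - 512z^2 + 1472z + 13440)
  z^4 + 5z^3 - 47z^2 - 141z + 630 = (-(1/64)z + 3/64)(-64z^3 - 512z^2 + 1472z + 13440) + (0)
Last nonzero remainder: -64z^3 - 512z^2 + 1472z + 13440. Dividing through by -64 gives the monic gcd z^3 + 8z^2 - 23z - 210.
Cancel z^3 + 8z^2 - 23z - 210 from numerator and denominator to get the reduced form.

(4z^2 - 100)/(z - 3)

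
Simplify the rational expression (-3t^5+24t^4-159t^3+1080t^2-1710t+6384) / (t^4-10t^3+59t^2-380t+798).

Repeated division with remainder:
  -3t^5+24t^4-159t^3+1080t^2-1710t+6384 = (-3t-6)(t^4-10t^3+59t^2-380t+798) + (-42t^3+294t^2-1596t+11172)
  t^4-10t^3+59t^2-380t+798 = (-(1/42)t+1/14)(-42t^3+294t^2-1596t+11172) + (0)
Last nonzero remainder: -42t^3+294t^2-1596t+11172. Dividing through by -42 gives the monic gcd t^3-7t^2+38t-266.
Cancel t^3-7t^2+38t-266 from numerator and denominator to get the reduced form.

(-3t^2+3t-24)/(t-3)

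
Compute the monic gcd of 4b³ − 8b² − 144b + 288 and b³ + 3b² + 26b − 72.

b − 2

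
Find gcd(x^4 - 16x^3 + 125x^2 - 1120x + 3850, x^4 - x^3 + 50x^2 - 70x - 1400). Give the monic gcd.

Repeated division with remainder:
  x^4 - 16x^3 + 125x^2 - 1120x + 3850 = (x^4 - x^3 + 50x^2 - 70x - 1400) + (-15x^3 + 75x^2 - 1050x + 5250)
  x^4 - x^3 + 50x^2 - 70x - 1400 = (-(1/15)x - 4/15)(-15x^3 + 75x^2 - 1050x + 5250) + (0)
Last nonzero remainder: -15x^3 + 75x^2 - 1050x + 5250. Dividing through by -15 gives the monic gcd x^3 - 5x^2 + 70x - 350.

x^3 - 5x^2 + 70x - 350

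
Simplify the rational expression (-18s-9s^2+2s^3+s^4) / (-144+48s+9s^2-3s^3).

(-6s-5s^2-s^3)/(-48+3s^2)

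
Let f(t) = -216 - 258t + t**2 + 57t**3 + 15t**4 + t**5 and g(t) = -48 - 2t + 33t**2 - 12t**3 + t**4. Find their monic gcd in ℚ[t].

Euclidean algorithm in ℚ[t]:
  t**5 + 15t**4 + 57t**3 + t**2 - 258t - 216 = (t + 27)(t**4 - 12t**3 + 33t**2 - 2t - 48) + (348t**3 - 888t**2 - 156t + 1080)
  t**4 - 12t**3 + 33t**2 - 2t - 48 = ((1/348)t - 137/5046)(348t**3 - 888t**2 - 156t + 1080) + ((7854/841)t**2 - (7854/841)t - 15708/841)
  348t**3 - 888t**2 - 156t + 1080 = ((48778/1309)t - 75690/1309)((7854/841)t**2 - (7854/841)t - 15708/841) + (0)
Last nonzero remainder: (7854/841)t**2 - (7854/841)t - 15708/841. Dividing through by 7854/841 gives the monic gcd t**2 - t - 2.

-2 - t + t**2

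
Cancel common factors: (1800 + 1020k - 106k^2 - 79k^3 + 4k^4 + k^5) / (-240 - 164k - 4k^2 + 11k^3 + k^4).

(30 - 11k + k^2)/(-4 + k)

Apply the Euclidean algorithm:
  k^5 + 4k^4 - 79k^3 - 106k^2 + 1020k + 1800 = (k - 7)(k^4 + 11k^3 - 4k^2 - 164k - 240) + (2k^3 + 30k^2 + 112k + 120)
  k^4 + 11k^3 - 4k^2 - 164k - 240 = ((1/2)k - 2)(2k^3 + 30k^2 + 112k + 120) + (0)
Last nonzero remainder: 2k^3 + 30k^2 + 112k + 120. Dividing through by 2 gives the monic gcd k^3 + 15k^2 + 56k + 60.
Cancel k^3 + 15k^2 + 56k + 60 from numerator and denominator to get the reduced form.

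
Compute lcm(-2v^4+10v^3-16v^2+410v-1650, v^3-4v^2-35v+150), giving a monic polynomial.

By polynomial division,
  -2v^4+10v^3-16v^2+410v-1650 = (-2v+2)(v^3-4v^2-35v+150) + (-78v^2+780v-1950)
  v^3-4v^2-35v+150 = (-(1/78)v-1/13)(-78v^2+780v-1950) + (0)
Last nonzero remainder: -78v^2+780v-1950. Dividing through by -78 gives the monic gcd v^2-10v+25.
Then lcm(f, g) = f·g / gcd(f, g); expanding and making the result monic gives the answer.

v^5+v^4-22v^3-157v^2-405v+4950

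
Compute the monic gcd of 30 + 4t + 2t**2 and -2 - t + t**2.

Apply the Euclidean algorithm:
  2t**2 + 4t + 30 = (2)(t**2 - t - 2) + (6t + 34)
  t**2 - t - 2 = ((1/6)t - 10/9)(6t + 34) + (322/9)
  6t + 34 = ((27/161)t + 153/161)(322/9) + (0)
The last nonzero remainder is the constant 322/9, so the polynomials are coprime and gcd = 1.

1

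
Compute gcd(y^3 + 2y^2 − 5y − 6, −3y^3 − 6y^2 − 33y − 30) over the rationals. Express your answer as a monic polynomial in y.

y + 1

Euclidean algorithm in ℚ[y]:
  y^3 + 2y^2 − 5y − 6 = (−1/3)(−3y^3 − 6y^2 − 33y − 30) + (−16y − 16)
  −3y^3 − 6y^2 − 33y − 30 = ((3/16)y^2 + (3/16)y + 15/8)(−16y − 16) + (0)
Last nonzero remainder: −16y − 16. Dividing through by −16 gives the monic gcd y + 1.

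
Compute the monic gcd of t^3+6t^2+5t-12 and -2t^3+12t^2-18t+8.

t-1

Apply the Euclidean algorithm:
  t^3+6t^2+5t-12 = (-1/2)(-2t^3+12t^2-18t+8) + (12t^2-4t-8)
  -2t^3+12t^2-18t+8 = (-(1/6)t+17/18)(12t^2-4t-8) + (-(140/9)t+140/9)
  12t^2-4t-8 = (-(27/35)t-18/35)(-(140/9)t+140/9) + (0)
Last nonzero remainder: -(140/9)t+140/9. Dividing through by -140/9 gives the monic gcd t-1.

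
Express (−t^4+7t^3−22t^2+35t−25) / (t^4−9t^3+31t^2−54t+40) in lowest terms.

(−t^2+4t−5)/(t^2−6t+8)

Euclidean algorithm in ℚ[t]:
  −t^4+7t^3−22t^2+35t−25 = (−1)(t^4−9t^3+31t^2−54t+40) + (−2t^3+9t^2−19t+15)
  t^4−9t^3+31t^2−54t+40 = (−(1/2)t+9/4)(−2t^3+9t^2−19t+15) + ((5/4)t^2−(15/4)t+25/4)
  −2t^3+9t^2−19t+15 = (−(8/5)t+12/5)((5/4)t^2−(15/4)t+25/4) + (0)
Last nonzero remainder: (5/4)t^2−(15/4)t+25/4. Dividing through by 5/4 gives the monic gcd t^2−3t+5.
Cancel t^2−3t+5 from numerator and denominator to get the reduced form.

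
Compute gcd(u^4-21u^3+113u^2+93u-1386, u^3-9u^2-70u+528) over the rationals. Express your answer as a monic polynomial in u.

Repeated division with remainder:
  u^4-21u^3+113u^2+93u-1386 = (u-12)(u^3-9u^2-70u+528) + (75u^2-1275u+4950)
  u^3-9u^2-70u+528 = ((1/75)u+8/75)(75u^2-1275u+4950) + (0)
Last nonzero remainder: 75u^2-1275u+4950. Dividing through by 75 gives the monic gcd u^2-17u+66.

u^2-17u+66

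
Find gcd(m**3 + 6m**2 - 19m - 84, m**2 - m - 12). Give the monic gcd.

m**2 - m - 12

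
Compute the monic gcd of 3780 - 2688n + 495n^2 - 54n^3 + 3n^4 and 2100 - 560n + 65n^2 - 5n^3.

70 - 7n + n^2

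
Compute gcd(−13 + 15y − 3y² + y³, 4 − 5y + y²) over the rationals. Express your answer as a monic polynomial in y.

Apply the Euclidean algorithm:
  y³ − 3y² + 15y − 13 = (y + 2)(y² − 5y + 4) + (21y − 21)
  y² − 5y + 4 = ((1/21)y − 4/21)(21y − 21) + (0)
Last nonzero remainder: 21y − 21. Dividing through by 21 gives the monic gcd y − 1.

−1 + y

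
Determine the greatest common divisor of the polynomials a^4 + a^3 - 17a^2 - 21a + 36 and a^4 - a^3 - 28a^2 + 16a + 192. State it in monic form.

a^2 - a - 12

Repeated division with remainder:
  a^4 + a^3 - 17a^2 - 21a + 36 = (a^4 - a^3 - 28a^2 + 16a + 192) + (2a^3 + 11a^2 - 37a - 156)
  a^4 - a^3 - 28a^2 + 16a + 192 = ((1/2)a - 13/4)(2a^3 + 11a^2 - 37a - 156) + ((105/4)a^2 - (105/4)a - 315)
  2a^3 + 11a^2 - 37a - 156 = ((8/105)a + 52/105)((105/4)a^2 - (105/4)a - 315) + (0)
Last nonzero remainder: (105/4)a^2 - (105/4)a - 315. Dividing through by 105/4 gives the monic gcd a^2 - a - 12.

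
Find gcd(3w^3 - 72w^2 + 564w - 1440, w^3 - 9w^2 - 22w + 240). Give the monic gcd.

Apply the Euclidean algorithm:
  3w^3 - 72w^2 + 564w - 1440 = (3)(w^3 - 9w^2 - 22w + 240) + (-45w^2 + 630w - 2160)
  w^3 - 9w^2 - 22w + 240 = (-(1/45)w - 1/9)(-45w^2 + 630w - 2160) + (0)
Last nonzero remainder: -45w^2 + 630w - 2160. Dividing through by -45 gives the monic gcd w^2 - 14w + 48.

w^2 - 14w + 48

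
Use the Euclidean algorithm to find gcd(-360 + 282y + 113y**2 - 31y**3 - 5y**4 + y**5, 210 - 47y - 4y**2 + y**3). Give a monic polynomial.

30 - 11y + y**2

Euclidean algorithm in ℚ[y]:
  y**5 - 5y**4 - 31y**3 + 113y**2 + 282y - 360 = (y**2 - y + 12)(y**3 - 4y**2 - 47y + 210) + (-96y**2 + 1056y - 2880)
  y**3 - 4y**2 - 47y + 210 = (-(1/96)y - 7/96)(-96y**2 + 1056y - 2880) + (0)
Last nonzero remainder: -96y**2 + 1056y - 2880. Dividing through by -96 gives the monic gcd y**2 - 11y + 30.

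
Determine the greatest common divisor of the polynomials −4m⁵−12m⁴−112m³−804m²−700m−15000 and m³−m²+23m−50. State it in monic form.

m²+m+25

Euclidean algorithm in ℚ[m]:
  −4m⁵−12m⁴−112m³−804m²−700m−15000 = (−4m²−16m−36)(m³−m²+23m−50) + (−672m²−672m−16800)
  m³−m²+23m−50 = (−(1/672)m+1/336)(−672m²−672m−16800) + (0)
Last nonzero remainder: −672m²−672m−16800. Dividing through by −672 gives the monic gcd m²+m+25.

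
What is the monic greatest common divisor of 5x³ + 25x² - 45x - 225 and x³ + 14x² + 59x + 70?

x + 5

Euclidean algorithm in ℚ[x]:
  5x³ + 25x² - 45x - 225 = (5)(x³ + 14x² + 59x + 70) + (-45x² - 340x - 575)
  x³ + 14x² + 59x + 70 = (-(1/45)x - 58/405)(-45x² - 340x - 575) + (-(200/81)x - 1000/81)
  -45x² - 340x - 575 = ((729/40)x + 1863/40)(-(200/81)x - 1000/81) + (0)
Last nonzero remainder: -(200/81)x - 1000/81. Dividing through by -200/81 gives the monic gcd x + 5.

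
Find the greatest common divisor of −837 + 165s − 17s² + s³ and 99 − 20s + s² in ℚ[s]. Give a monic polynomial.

−9 + s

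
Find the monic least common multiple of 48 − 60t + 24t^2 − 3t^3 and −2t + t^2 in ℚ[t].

−16t + 20t^2 − 8t^3 + t^4

Euclidean algorithm in ℚ[t]:
  −3t^3 + 24t^2 − 60t + 48 = (−3t + 18)(t^2 − 2t) + (−24t + 48)
  t^2 − 2t = (−(1/24)t)(−24t + 48) + (0)
Last nonzero remainder: −24t + 48. Dividing through by −24 gives the monic gcd t − 2.
Then lcm(f, g) = f·g / gcd(f, g); expanding and making the result monic gives the answer.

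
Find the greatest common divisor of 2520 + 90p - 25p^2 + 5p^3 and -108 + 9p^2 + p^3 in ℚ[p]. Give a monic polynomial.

6 + p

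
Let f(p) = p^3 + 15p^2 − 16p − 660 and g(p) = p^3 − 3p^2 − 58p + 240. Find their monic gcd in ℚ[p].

Repeated division with remainder:
  p^3 + 15p^2 − 16p − 660 = (p^3 − 3p^2 − 58p + 240) + (18p^2 + 42p − 900)
  p^3 − 3p^2 − 58p + 240 = ((1/18)p − 8/27)(18p^2 + 42p − 900) + ((40/9)p − 80/3)
  18p^2 + 42p − 900 = ((81/20)p + 135/4)((40/9)p − 80/3) + (0)
Last nonzero remainder: (40/9)p − 80/3. Dividing through by 40/9 gives the monic gcd p − 6.

p − 6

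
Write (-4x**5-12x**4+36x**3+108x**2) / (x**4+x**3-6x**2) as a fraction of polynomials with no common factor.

(-4x**2+36)/(x-2)

Euclidean algorithm in ℚ[x]:
  -4x**5-12x**4+36x**3+108x**2 = (-4x-8)(x**4+x**3-6x**2) + (20x**3+60x**2)
  x**4+x**3-6x**2 = ((1/20)x-1/10)(20x**3+60x**2) + (0)
Last nonzero remainder: 20x**3+60x**2. Dividing through by 20 gives the monic gcd x**3+3x**2.
Cancel x**3+3x**2 from numerator and denominator to get the reduced form.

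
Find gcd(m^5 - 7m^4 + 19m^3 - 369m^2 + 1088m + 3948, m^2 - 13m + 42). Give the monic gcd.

Euclidean algorithm in ℚ[m]:
  m^5 - 7m^4 + 19m^3 - 369m^2 + 1088m + 3948 = (m^3 + 6m^2 + 55m + 94)(m^2 - 13m + 42) + (0)
The last nonzero remainder m^2 - 13m + 42 is already monic.

m^2 - 13m + 42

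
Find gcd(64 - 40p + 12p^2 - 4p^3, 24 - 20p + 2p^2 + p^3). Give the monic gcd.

Euclidean algorithm in ℚ[p]:
  -4p^3 + 12p^2 - 40p + 64 = (-4)(p^3 + 2p^2 - 20p + 24) + (20p^2 - 120p + 160)
  p^3 + 2p^2 - 20p + 24 = ((1/20)p + 2/5)(20p^2 - 120p + 160) + (20p - 40)
  20p^2 - 120p + 160 = (p - 4)(20p - 40) + (0)
Last nonzero remainder: 20p - 40. Dividing through by 20 gives the monic gcd p - 2.

-2 + p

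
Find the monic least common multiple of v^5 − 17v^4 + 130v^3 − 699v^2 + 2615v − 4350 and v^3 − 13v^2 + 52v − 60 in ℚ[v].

v^6 − 19v^5 + 164v^4 − 959v^3 + 4013v^2 − 9580v + 8700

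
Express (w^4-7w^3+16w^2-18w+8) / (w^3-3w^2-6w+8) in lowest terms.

(w^2-2w+2)/(w+2)

Apply the Euclidean algorithm:
  w^4-7w^3+16w^2-18w+8 = (w-4)(w^3-3w^2-6w+8) + (10w^2-50w+40)
  w^3-3w^2-6w+8 = ((1/10)w+1/5)(10w^2-50w+40) + (0)
Last nonzero remainder: 10w^2-50w+40. Dividing through by 10 gives the monic gcd w^2-5w+4.
Cancel w^2-5w+4 from numerator and denominator to get the reduced form.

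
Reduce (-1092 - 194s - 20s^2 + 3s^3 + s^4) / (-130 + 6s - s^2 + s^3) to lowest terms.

(-42 - s + s^2)/(-5 + s)

Repeated division with remainder:
  s^4 + 3s^3 - 20s^2 - 194s - 1092 = (s + 4)(s^3 - s^2 + 6s - 130) + (-22s^2 - 88s - 572)
  s^3 - s^2 + 6s - 130 = (-(1/22)s + 5/22)(-22s^2 - 88s - 572) + (0)
Last nonzero remainder: -22s^2 - 88s - 572. Dividing through by -22 gives the monic gcd s^2 + 4s + 26.
Cancel s^2 + 4s + 26 from numerator and denominator to get the reduced form.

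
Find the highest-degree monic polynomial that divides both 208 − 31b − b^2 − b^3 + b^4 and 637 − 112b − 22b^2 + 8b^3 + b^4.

Repeated division with remainder:
  b^4 − b^3 − b^2 − 31b + 208 = (b^4 + 8b^3 − 22b^2 − 112b + 637) + (−9b^3 + 21b^2 + 81b − 429)
  b^4 + 8b^3 − 22b^2 − 112b + 637 = (−(1/9)b − 31/27)(−9b^3 + 21b^2 + 81b − 429) + ((100/9)b^2 − (200/3)b + 1300/9)
  −9b^3 + 21b^2 + 81b − 429 = (−(81/100)b − 297/100)((100/9)b^2 − (200/3)b + 1300/9) + (0)
Last nonzero remainder: (100/9)b^2 − (200/3)b + 1300/9. Dividing through by 100/9 gives the monic gcd b^2 − 6b + 13.

13 − 6b + b^2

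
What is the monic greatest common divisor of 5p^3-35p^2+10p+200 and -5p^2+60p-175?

Apply the Euclidean algorithm:
  5p^3-35p^2+10p+200 = (-p-5)(-5p^2+60p-175) + (135p-675)
  -5p^2+60p-175 = (-(1/27)p+7/27)(135p-675) + (0)
Last nonzero remainder: 135p-675. Dividing through by 135 gives the monic gcd p-5.

p-5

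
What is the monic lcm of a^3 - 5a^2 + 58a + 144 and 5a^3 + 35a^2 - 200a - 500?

Apply the Euclidean algorithm:
  a^3 - 5a^2 + 58a + 144 = (1/5)(5a^3 + 35a^2 - 200a - 500) + (-12a^2 + 98a + 244)
  5a^3 + 35a^2 - 200a - 500 = (-(5/12)a - 455/72)(-12a^2 + 98a + 244) + ((18755/36)a + 18755/18)
  -12a^2 + 98a + 244 = (-(432/18755)a + 4392/18755)((18755/36)a + 18755/18) + (0)
Last nonzero remainder: (18755/36)a + 18755/18. Dividing through by 18755/36 gives the monic gcd a + 2.
Then lcm(f, g) = f·g / gcd(f, g); expanding and making the result monic gives the answer.

a^5 - 17a^3 + 684a^2 - 2180a - 7200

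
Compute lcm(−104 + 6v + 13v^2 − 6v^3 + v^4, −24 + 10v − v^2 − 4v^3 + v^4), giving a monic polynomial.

Euclidean algorithm in ℚ[v]:
  v^4 − 6v^3 + 13v^2 + 6v − 104 = (v^4 − 4v^3 − v^2 + 10v − 24) + (−2v^3 + 14v^2 − 4v − 80)
  v^4 − 4v^3 − v^2 + 10v − 24 = (−(1/2)v − 3/2)(−2v^3 + 14v^2 − 4v − 80) + (18v^2 − 36v − 144)
  −2v^3 + 14v^2 − 4v − 80 = (−(1/9)v + 5/9)(18v^2 − 36v − 144) + (0)
Last nonzero remainder: 18v^2 − 36v − 144. Dividing through by 18 gives the monic gcd v^2 − 2v − 8.
Then lcm(f, g) = f·g / gcd(f, g); expanding and making the result monic gives the answer.

−312 + 226v − 77v^2 − 38v^3 + 28v^4 − 8v^5 + v^6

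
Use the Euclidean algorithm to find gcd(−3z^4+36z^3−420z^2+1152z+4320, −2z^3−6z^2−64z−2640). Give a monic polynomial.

Apply the Euclidean algorithm:
  −3z^4+36z^3−420z^2+1152z+4320 = ((3/2)z−45/2)(−2z^3−6z^2−64z−2640) + (−459z^2+3672z−55080)
  −2z^3−6z^2−64z−2640 = ((2/459)z+22/459)(−459z^2+3672z−55080) + (0)
Last nonzero remainder: −459z^2+3672z−55080. Dividing through by −459 gives the monic gcd z^2−8z+120.

z^2−8z+120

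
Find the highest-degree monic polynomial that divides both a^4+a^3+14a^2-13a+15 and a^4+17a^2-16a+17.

a^2-a+1

By polynomial division,
  a^4+a^3+14a^2-13a+15 = (a^4+17a^2-16a+17) + (a^3-3a^2+3a-2)
  a^4+17a^2-16a+17 = (a+3)(a^3-3a^2+3a-2) + (23a^2-23a+23)
  a^3-3a^2+3a-2 = ((1/23)a-2/23)(23a^2-23a+23) + (0)
Last nonzero remainder: 23a^2-23a+23. Dividing through by 23 gives the monic gcd a^2-a+1.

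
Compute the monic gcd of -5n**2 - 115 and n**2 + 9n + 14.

1

Apply the Euclidean algorithm:
  -5n**2 - 115 = (-5)(n**2 + 9n + 14) + (45n - 45)
  n**2 + 9n + 14 = ((1/45)n + 2/9)(45n - 45) + (24)
  45n - 45 = ((15/8)n - 15/8)(24) + (0)
The last nonzero remainder is the constant 24, so the polynomials are coprime and gcd = 1.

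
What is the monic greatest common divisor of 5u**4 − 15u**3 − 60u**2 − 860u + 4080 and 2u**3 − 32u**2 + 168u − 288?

Apply the Euclidean algorithm:
  5u**4 − 15u**3 − 60u**2 − 860u + 4080 = ((5/2)u + 65/2)(2u**3 − 32u**2 + 168u − 288) + (560u**2 − 5600u + 13440)
  2u**3 − 32u**2 + 168u − 288 = ((1/280)u − 3/140)(560u**2 − 5600u + 13440) + (0)
Last nonzero remainder: 560u**2 − 5600u + 13440. Dividing through by 560 gives the monic gcd u**2 − 10u + 24.

u**2 − 10u + 24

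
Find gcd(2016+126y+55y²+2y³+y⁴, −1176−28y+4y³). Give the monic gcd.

Euclidean algorithm in ℚ[y]:
  y⁴+2y³+55y²+126y+2016 = ((1/4)y+1/2)(4y³−28y−1176) + (62y²+434y+2604)
  4y³−28y−1176 = ((2/31)y−14/31)(62y²+434y+2604) + (0)
Last nonzero remainder: 62y²+434y+2604. Dividing through by 62 gives the monic gcd y²+7y+42.

42+7y+y²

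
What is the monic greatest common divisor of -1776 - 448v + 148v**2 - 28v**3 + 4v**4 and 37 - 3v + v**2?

37 - 3v + v**2

Repeated division with remainder:
  4v**4 - 28v**3 + 148v**2 - 448v - 1776 = (4v**2 - 16v - 48)(v**2 - 3v + 37) + (0)
The last nonzero remainder v**2 - 3v + 37 is already monic.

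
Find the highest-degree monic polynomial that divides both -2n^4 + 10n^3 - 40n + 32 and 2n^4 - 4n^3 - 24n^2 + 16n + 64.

Repeated division with remainder:
  -2n^4 + 10n^3 - 40n + 32 = (-1)(2n^4 - 4n^3 - 24n^2 + 16n + 64) + (6n^3 - 24n^2 - 24n + 96)
  2n^4 - 4n^3 - 24n^2 + 16n + 64 = ((1/3)n + 2/3)(6n^3 - 24n^2 - 24n + 96) + (0)
Last nonzero remainder: 6n^3 - 24n^2 - 24n + 96. Dividing through by 6 gives the monic gcd n^3 - 4n^2 - 4n + 16.

n^3 - 4n^2 - 4n + 16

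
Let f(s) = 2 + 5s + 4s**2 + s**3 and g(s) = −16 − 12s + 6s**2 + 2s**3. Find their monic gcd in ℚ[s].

1 + s

By polynomial division,
  s**3 + 4s**2 + 5s + 2 = (1/2)(2s**3 + 6s**2 − 12s − 16) + (s**2 + 11s + 10)
  2s**3 + 6s**2 − 12s − 16 = (2s − 16)(s**2 + 11s + 10) + (144s + 144)
  s**2 + 11s + 10 = ((1/144)s + 5/72)(144s + 144) + (0)
Last nonzero remainder: 144s + 144. Dividing through by 144 gives the monic gcd s + 1.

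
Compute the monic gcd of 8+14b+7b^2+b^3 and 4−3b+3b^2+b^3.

4+b

By polynomial division,
  b^3+7b^2+14b+8 = (b^3+3b^2−3b+4) + (4b^2+17b+4)
  b^3+3b^2−3b+4 = ((1/4)b−5/16)(4b^2+17b+4) + ((21/16)b+21/4)
  4b^2+17b+4 = ((64/21)b+16/21)((21/16)b+21/4) + (0)
Last nonzero remainder: (21/16)b+21/4. Dividing through by 21/16 gives the monic gcd b+4.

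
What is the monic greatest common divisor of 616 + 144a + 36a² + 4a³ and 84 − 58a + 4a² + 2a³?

7 + a

Repeated division with remainder:
  4a³ + 36a² + 144a + 616 = (2)(2a³ + 4a² − 58a + 84) + (28a² + 260a + 448)
  2a³ + 4a² − 58a + 84 = ((1/14)a − 51/98)(28a² + 260a + 448) + ((2220/49)a + 2220/7)
  28a² + 260a + 448 = ((343/555)a + 784/555)((2220/49)a + 2220/7) + (0)
Last nonzero remainder: (2220/49)a + 2220/7. Dividing through by 2220/49 gives the monic gcd a + 7.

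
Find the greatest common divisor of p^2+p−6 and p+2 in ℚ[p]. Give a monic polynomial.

1

Euclidean algorithm in ℚ[p]:
  p^2+p−6 = (p−1)(p+2) + (−4)
  p+2 = (−(1/4)p−1/2)(−4) + (0)
The last nonzero remainder is the constant −4, so the polynomials are coprime and gcd = 1.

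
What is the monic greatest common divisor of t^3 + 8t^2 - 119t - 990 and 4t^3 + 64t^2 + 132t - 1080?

t^2 + 19t + 90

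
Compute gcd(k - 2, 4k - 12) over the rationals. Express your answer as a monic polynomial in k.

Euclidean algorithm in ℚ[k]:
  k - 2 = (1/4)(4k - 12) + (1)
  4k - 12 = (4k - 12)(1) + (0)
The last nonzero remainder is the constant 1, so the polynomials are coprime and gcd = 1.

1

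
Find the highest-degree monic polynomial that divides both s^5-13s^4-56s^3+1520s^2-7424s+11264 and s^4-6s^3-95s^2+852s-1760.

s^3-s^2-100s+352

By polynomial division,
  s^5-13s^4-56s^3+1520s^2-7424s+11264 = (s-7)(s^4-6s^3-95s^2+852s-1760) + (-3s^3+3s^2+300s-1056)
  s^4-6s^3-95s^2+852s-1760 = (-(1/3)s+5/3)(-3s^3+3s^2+300s-1056) + (0)
Last nonzero remainder: -3s^3+3s^2+300s-1056. Dividing through by -3 gives the monic gcd s^3-s^2-100s+352.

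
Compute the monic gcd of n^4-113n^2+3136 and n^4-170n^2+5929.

n^2-49

Apply the Euclidean algorithm:
  n^4-113n^2+3136 = (n^4-170n^2+5929) + (57n^2-2793)
  n^4-170n^2+5929 = ((1/57)n^2-121/57)(57n^2-2793) + (0)
Last nonzero remainder: 57n^2-2793. Dividing through by 57 gives the monic gcd n^2-49.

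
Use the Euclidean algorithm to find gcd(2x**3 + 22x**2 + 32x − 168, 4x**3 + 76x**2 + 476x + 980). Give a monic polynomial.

By polynomial division,
  2x**3 + 22x**2 + 32x − 168 = (1/2)(4x**3 + 76x**2 + 476x + 980) + (−16x**2 − 206x − 658)
  4x**3 + 76x**2 + 476x + 980 = (−(1/4)x − 49/32)(−16x**2 − 206x − 658) + (−(63/16)x − 441/16)
  −16x**2 − 206x − 658 = ((256/63)x + 1504/63)(−(63/16)x − 441/16) + (0)
Last nonzero remainder: −(63/16)x − 441/16. Dividing through by −63/16 gives the monic gcd x + 7.

x + 7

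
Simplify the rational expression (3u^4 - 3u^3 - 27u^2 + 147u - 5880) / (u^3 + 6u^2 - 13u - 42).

(3u^3 - 24u^2 + 141u - 840)/(u^2 - u - 6)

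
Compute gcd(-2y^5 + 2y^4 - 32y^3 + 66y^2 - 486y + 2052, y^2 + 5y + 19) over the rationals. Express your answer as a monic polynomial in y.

y^2 + 5y + 19

Repeated division with remainder:
  -2y^5 + 2y^4 - 32y^3 + 66y^2 - 486y + 2052 = (-2y^3 + 12y^2 - 54y + 108)(y^2 + 5y + 19) + (0)
The last nonzero remainder y^2 + 5y + 19 is already monic.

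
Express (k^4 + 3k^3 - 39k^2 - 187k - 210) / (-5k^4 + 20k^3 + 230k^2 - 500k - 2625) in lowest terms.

Repeated division with remainder:
  k^4 + 3k^3 - 39k^2 - 187k - 210 = (-1/5)(-5k^4 + 20k^3 + 230k^2 - 500k - 2625) + (7k^3 + 7k^2 - 287k - 735)
  -5k^4 + 20k^3 + 230k^2 - 500k - 2625 = (-(5/7)k + 25/7)(7k^3 + 7k^2 - 287k - 735) + (0)
Last nonzero remainder: 7k^3 + 7k^2 - 287k - 735. Dividing through by 7 gives the monic gcd k^3 + k^2 - 41k - 105.
Cancel k^3 + k^2 - 41k - 105 from numerator and denominator to get the reduced form.

(-k - 2)/(5k - 25)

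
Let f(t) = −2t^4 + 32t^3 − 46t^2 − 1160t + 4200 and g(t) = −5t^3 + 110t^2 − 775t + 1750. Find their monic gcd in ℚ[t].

Repeated division with remainder:
  −2t^4 + 32t^3 − 46t^2 − 1160t + 4200 = ((2/5)t + 12/5)(−5t^3 + 110t^2 − 775t + 1750) + (0)
Last nonzero remainder: −5t^3 + 110t^2 − 775t + 1750. Dividing through by −5 gives the monic gcd t^3 − 22t^2 + 155t − 350.

t^3 − 22t^2 + 155t − 350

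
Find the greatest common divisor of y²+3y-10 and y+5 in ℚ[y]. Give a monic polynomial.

y+5

Euclidean algorithm in ℚ[y]:
  y²+3y-10 = (y-2)(y+5) + (0)
The last nonzero remainder y+5 is already monic.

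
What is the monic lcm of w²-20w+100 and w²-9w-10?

w³-19w²+80w+100

Apply the Euclidean algorithm:
  w²-20w+100 = (w²-9w-10) + (-11w+110)
  w²-9w-10 = (-(1/11)w-1/11)(-11w+110) + (0)
Last nonzero remainder: -11w+110. Dividing through by -11 gives the monic gcd w-10.
Then lcm(f, g) = f·g / gcd(f, g); expanding and making the result monic gives the answer.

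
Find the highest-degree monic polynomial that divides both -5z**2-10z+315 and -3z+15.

Euclidean algorithm in ℚ[z]:
  -5z**2-10z+315 = ((5/3)z+35/3)(-3z+15) + (140)
  -3z+15 = (-(3/140)z+3/28)(140) + (0)
The last nonzero remainder is the constant 140, so the polynomials are coprime and gcd = 1.

1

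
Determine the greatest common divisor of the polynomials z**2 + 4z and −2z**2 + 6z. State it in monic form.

Repeated division with remainder:
  z**2 + 4z = (−1/2)(−2z**2 + 6z) + (7z)
  −2z**2 + 6z = (−(2/7)z + 6/7)(7z) + (0)
Last nonzero remainder: 7z. Dividing through by 7 gives the monic gcd z.

z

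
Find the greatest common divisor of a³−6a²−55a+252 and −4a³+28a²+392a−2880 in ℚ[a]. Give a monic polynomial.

Repeated division with remainder:
  a³−6a²−55a+252 = (−1/4)(−4a³+28a²+392a−2880) + (a²+43a−468)
  −4a³+28a²+392a−2880 = (−4a+200)(a²+43a−468) + (−10080a+90720)
  a²+43a−468 = (−(1/10080)a−13/2520)(−10080a+90720) + (0)
Last nonzero remainder: −10080a+90720. Dividing through by −10080 gives the monic gcd a−9.

a−9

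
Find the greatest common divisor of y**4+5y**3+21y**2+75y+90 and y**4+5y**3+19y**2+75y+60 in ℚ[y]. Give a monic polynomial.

By polynomial division,
  y**4+5y**3+21y**2+75y+90 = (y**4+5y**3+19y**2+75y+60) + (2y**2+30)
  y**4+5y**3+19y**2+75y+60 = ((1/2)y**2+(5/2)y+2)(2y**2+30) + (0)
Last nonzero remainder: 2y**2+30. Dividing through by 2 gives the monic gcd y**2+15.

y**2+15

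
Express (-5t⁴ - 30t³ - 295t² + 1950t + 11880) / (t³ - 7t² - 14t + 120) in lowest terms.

(-5t² - 40t - 495)/(t - 5)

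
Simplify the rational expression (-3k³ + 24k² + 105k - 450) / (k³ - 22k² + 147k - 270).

Repeated division with remainder:
  -3k³ + 24k² + 105k - 450 = (-3)(k³ - 22k² + 147k - 270) + (-42k² + 546k - 1260)
  k³ - 22k² + 147k - 270 = (-(1/42)k + 3/14)(-42k² + 546k - 1260) + (0)
Last nonzero remainder: -42k² + 546k - 1260. Dividing through by -42 gives the monic gcd k² - 13k + 30.
Cancel k² - 13k + 30 from numerator and denominator to get the reduced form.

(-3k - 15)/(k - 9)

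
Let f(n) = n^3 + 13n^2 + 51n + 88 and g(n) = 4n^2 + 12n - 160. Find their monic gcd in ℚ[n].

n + 8

By polynomial division,
  n^3 + 13n^2 + 51n + 88 = ((1/4)n + 5/2)(4n^2 + 12n - 160) + (61n + 488)
  4n^2 + 12n - 160 = ((4/61)n - 20/61)(61n + 488) + (0)
Last nonzero remainder: 61n + 488. Dividing through by 61 gives the monic gcd n + 8.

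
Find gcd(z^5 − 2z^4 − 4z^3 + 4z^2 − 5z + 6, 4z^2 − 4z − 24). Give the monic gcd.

z^2 − z − 6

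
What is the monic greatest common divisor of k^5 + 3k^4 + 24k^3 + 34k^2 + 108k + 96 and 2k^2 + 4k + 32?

k^2 + 2k + 16

Apply the Euclidean algorithm:
  k^5 + 3k^4 + 24k^3 + 34k^2 + 108k + 96 = ((1/2)k^3 + (1/2)k^2 + 3k + 3)(2k^2 + 4k + 32) + (0)
Last nonzero remainder: 2k^2 + 4k + 32. Dividing through by 2 gives the monic gcd k^2 + 2k + 16.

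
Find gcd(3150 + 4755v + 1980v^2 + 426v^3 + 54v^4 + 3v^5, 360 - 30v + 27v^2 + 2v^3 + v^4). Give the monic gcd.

Euclidean algorithm in ℚ[v]:
  3v^5 + 54v^4 + 426v^3 + 1980v^2 + 4755v + 3150 = (3v + 48)(v^4 + 2v^3 + 27v^2 - 30v + 360) + (249v^3 + 774v^2 + 5115v - 14130)
  v^4 + 2v^3 + 27v^2 - 30v + 360 = ((1/249)v - 92/20667)(249v^3 + 774v^2 + 5115v - 14130) + ((68224/6889)v^2 + (341120/6889)v + 2046720/6889)
  249v^3 + 774v^2 + 5115v - 14130 = ((1715361/68224)v - 3244719/68224)((68224/6889)v^2 + (341120/6889)v + 2046720/6889) + (0)
Last nonzero remainder: (68224/6889)v^2 + (341120/6889)v + 2046720/6889. Dividing through by 68224/6889 gives the monic gcd v^2 + 5v + 30.

30 + 5v + v^2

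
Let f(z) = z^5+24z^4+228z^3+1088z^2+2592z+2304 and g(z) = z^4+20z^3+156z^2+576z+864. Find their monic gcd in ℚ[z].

z^3+14z^2+72z+144

Euclidean algorithm in ℚ[z]:
  z^5+24z^4+228z^3+1088z^2+2592z+2304 = (z+4)(z^4+20z^3+156z^2+576z+864) + (-8z^3-112z^2-576z-1152)
  z^4+20z^3+156z^2+576z+864 = (-(1/8)z-3/4)(-8z^3-112z^2-576z-1152) + (0)
Last nonzero remainder: -8z^3-112z^2-576z-1152. Dividing through by -8 gives the monic gcd z^3+14z^2+72z+144.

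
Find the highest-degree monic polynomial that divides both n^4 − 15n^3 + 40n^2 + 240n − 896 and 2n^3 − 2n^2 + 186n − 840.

n − 4

By polynomial division,
  n^4 − 15n^3 + 40n^2 + 240n − 896 = ((1/2)n − 7)(2n^3 − 2n^2 + 186n − 840) + (−67n^2 + 1962n − 6776)
  2n^3 − 2n^2 + 186n − 840 = (−(2/67)n − 3790/4489)(−67n^2 + 1962n − 6776) + ((7362950/4489)n − 29451800/4489)
  −67n^2 + 1962n − 6776 = (−(300763/7362950)n + 543169/525925)((7362950/4489)n − 29451800/4489) + (0)
Last nonzero remainder: (7362950/4489)n − 29451800/4489. Dividing through by 7362950/4489 gives the monic gcd n − 4.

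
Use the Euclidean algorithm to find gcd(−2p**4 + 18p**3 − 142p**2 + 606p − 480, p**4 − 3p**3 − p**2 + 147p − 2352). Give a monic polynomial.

Repeated division with remainder:
  −2p**4 + 18p**3 − 142p**2 + 606p − 480 = (−2)(p**4 − 3p**3 − p**2 + 147p − 2352) + (12p**3 − 144p**2 + 900p − 5184)
  p**4 − 3p**3 − p**2 + 147p − 2352 = ((1/12)p + 3/4)(12p**3 − 144p**2 + 900p − 5184) + (32p**2 − 96p + 1536)
  12p**3 − 144p**2 + 900p − 5184 = ((3/8)p − 27/8)(32p**2 − 96p + 1536) + (0)
Last nonzero remainder: 32p**2 − 96p + 1536. Dividing through by 32 gives the monic gcd p**2 − 3p + 48.

p**2 − 3p + 48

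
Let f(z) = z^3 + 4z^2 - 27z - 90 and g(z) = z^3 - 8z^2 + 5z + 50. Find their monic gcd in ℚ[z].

z - 5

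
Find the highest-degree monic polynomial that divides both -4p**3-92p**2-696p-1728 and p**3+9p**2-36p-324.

p**2+15p+54

By polynomial division,
  -4p**3-92p**2-696p-1728 = (-4)(p**3+9p**2-36p-324) + (-56p**2-840p-3024)
  p**3+9p**2-36p-324 = (-(1/56)p+3/28)(-56p**2-840p-3024) + (0)
Last nonzero remainder: -56p**2-840p-3024. Dividing through by -56 gives the monic gcd p**2+15p+54.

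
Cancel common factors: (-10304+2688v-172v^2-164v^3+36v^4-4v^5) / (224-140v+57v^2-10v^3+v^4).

Repeated division with remainder:
  -4v^5+36v^4-164v^3-172v^2+2688v-10304 = (-4v-4)(v^4-10v^3+57v^2-140v+224) + (24v^3-504v^2+3024v-9408)
  v^4-10v^3+57v^2-140v+224 = ((1/24)v+11/24)(24v^3-504v^2+3024v-9408) + (162v^2-1134v+4536)
  24v^3-504v^2+3024v-9408 = ((4/27)v-56/27)(162v^2-1134v+4536) + (0)
Last nonzero remainder: 162v^2-1134v+4536. Dividing through by 162 gives the monic gcd v^2-7v+28.
Cancel v^2-7v+28 from numerator and denominator to get the reduced form.

(-368+4v+8v^2-4v^3)/(8-3v+v^2)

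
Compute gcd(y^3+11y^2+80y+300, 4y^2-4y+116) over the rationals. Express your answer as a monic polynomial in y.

1

By polynomial division,
  y^3+11y^2+80y+300 = ((1/4)y+3)(4y^2-4y+116) + (63y-48)
  4y^2-4y+116 = ((4/63)y-20/1323)(63y-48) + (50836/441)
  63y-48 = ((27783/50836)y-5292/12709)(50836/441) + (0)
The last nonzero remainder is the constant 50836/441, so the polynomials are coprime and gcd = 1.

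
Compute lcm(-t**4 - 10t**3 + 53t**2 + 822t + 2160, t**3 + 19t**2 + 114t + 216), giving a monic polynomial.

Apply the Euclidean algorithm:
  -t**4 - 10t**3 + 53t**2 + 822t + 2160 = (-t + 9)(t**3 + 19t**2 + 114t + 216) + (-4t**2 + 12t + 216)
  t**3 + 19t**2 + 114t + 216 = (-(1/4)t - 11/2)(-4t**2 + 12t + 216) + (234t + 1404)
  -4t**2 + 12t + 216 = (-(2/117)t + 2/13)(234t + 1404) + (0)
Last nonzero remainder: 234t + 1404. Dividing through by 234 gives the monic gcd t + 6.
Then lcm(f, g) = f·g / gcd(f, g); expanding and making the result monic gives the answer.

t**6 + 23t**5 + 113t**4 - 1151t**3 - 14754t**2 - 57672t - 77760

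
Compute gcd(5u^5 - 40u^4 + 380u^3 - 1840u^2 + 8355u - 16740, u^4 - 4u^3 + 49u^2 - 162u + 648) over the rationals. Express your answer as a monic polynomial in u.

u^2 + u + 36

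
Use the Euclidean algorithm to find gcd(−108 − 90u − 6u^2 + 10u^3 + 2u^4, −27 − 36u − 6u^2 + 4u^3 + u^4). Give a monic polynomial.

−27 − 9u + 3u^2 + u^3

Apply the Euclidean algorithm:
  2u^4 + 10u^3 − 6u^2 − 90u − 108 = (2)(u^4 + 4u^3 − 6u^2 − 36u − 27) + (2u^3 + 6u^2 − 18u − 54)
  u^4 + 4u^3 − 6u^2 − 36u − 27 = ((1/2)u + 1/2)(2u^3 + 6u^2 − 18u − 54) + (0)
Last nonzero remainder: 2u^3 + 6u^2 − 18u − 54. Dividing through by 2 gives the monic gcd u^3 + 3u^2 − 9u − 27.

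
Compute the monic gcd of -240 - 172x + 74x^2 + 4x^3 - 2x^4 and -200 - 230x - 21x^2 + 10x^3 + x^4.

-5 - 4x + x^2

Repeated division with remainder:
  -2x^4 + 4x^3 + 74x^2 - 172x - 240 = (-2)(x^4 + 10x^3 - 21x^2 - 230x - 200) + (24x^3 + 32x^2 - 632x - 640)
  x^4 + 10x^3 - 21x^2 - 230x - 200 = ((1/24)x + 13/36)(24x^3 + 32x^2 - 632x - 640) + (-(56/9)x^2 + (224/9)x + 280/9)
  24x^3 + 32x^2 - 632x - 640 = (-(27/7)x - 144/7)(-(56/9)x^2 + (224/9)x + 280/9) + (0)
Last nonzero remainder: -(56/9)x^2 + (224/9)x + 280/9. Dividing through by -56/9 gives the monic gcd x^2 - 4x - 5.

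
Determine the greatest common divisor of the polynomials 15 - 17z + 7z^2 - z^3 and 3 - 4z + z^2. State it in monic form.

Euclidean algorithm in ℚ[z]:
  -z^3 + 7z^2 - 17z + 15 = (-z + 3)(z^2 - 4z + 3) + (-2z + 6)
  z^2 - 4z + 3 = (-(1/2)z + 1/2)(-2z + 6) + (0)
Last nonzero remainder: -2z + 6. Dividing through by -2 gives the monic gcd z - 3.

-3 + z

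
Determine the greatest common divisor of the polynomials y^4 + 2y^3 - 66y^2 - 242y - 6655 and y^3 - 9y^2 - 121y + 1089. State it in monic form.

y^2 - 121

Repeated division with remainder:
  y^4 + 2y^3 - 66y^2 - 242y - 6655 = (y + 11)(y^3 - 9y^2 - 121y + 1089) + (154y^2 - 18634)
  y^3 - 9y^2 - 121y + 1089 = ((1/154)y - 9/154)(154y^2 - 18634) + (0)
Last nonzero remainder: 154y^2 - 18634. Dividing through by 154 gives the monic gcd y^2 - 121.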